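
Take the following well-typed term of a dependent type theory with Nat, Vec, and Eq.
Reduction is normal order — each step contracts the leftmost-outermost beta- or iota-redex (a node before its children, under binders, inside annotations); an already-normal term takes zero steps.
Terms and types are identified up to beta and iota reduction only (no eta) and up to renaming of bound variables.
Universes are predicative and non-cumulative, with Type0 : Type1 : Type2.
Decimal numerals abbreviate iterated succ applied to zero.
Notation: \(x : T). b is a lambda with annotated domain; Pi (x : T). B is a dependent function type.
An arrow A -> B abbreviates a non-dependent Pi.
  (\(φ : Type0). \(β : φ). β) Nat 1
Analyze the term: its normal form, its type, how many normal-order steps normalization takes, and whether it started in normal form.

normal form:
  1
the term's type:
  Nat
reduction steps (normal order): 2
term was already normal: no
first contracted redex: a beta-redex


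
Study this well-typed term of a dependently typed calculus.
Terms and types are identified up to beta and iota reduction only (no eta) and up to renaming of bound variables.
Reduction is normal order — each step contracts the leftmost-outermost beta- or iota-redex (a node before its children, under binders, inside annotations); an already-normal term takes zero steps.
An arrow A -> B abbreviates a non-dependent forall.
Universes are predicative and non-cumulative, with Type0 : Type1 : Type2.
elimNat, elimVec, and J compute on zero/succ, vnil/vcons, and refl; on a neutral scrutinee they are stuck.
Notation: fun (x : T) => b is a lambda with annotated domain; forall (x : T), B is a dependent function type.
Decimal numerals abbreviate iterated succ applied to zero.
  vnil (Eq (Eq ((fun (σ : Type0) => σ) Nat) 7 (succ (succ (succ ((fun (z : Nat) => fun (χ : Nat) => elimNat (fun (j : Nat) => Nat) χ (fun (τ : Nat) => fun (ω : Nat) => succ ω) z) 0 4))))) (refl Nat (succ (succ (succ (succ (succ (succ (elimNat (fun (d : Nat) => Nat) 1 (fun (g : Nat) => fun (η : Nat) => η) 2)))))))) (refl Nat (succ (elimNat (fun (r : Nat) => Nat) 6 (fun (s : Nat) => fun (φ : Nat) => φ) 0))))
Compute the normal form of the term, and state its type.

normal form:
  vnil (Eq (Eq Nat 7 7) (refl Nat 7) (refl Nat 7))
inferred type:
  Vec (Eq (Eq Nat 7 7) (refl Nat 7) (refl Nat 7)) 0


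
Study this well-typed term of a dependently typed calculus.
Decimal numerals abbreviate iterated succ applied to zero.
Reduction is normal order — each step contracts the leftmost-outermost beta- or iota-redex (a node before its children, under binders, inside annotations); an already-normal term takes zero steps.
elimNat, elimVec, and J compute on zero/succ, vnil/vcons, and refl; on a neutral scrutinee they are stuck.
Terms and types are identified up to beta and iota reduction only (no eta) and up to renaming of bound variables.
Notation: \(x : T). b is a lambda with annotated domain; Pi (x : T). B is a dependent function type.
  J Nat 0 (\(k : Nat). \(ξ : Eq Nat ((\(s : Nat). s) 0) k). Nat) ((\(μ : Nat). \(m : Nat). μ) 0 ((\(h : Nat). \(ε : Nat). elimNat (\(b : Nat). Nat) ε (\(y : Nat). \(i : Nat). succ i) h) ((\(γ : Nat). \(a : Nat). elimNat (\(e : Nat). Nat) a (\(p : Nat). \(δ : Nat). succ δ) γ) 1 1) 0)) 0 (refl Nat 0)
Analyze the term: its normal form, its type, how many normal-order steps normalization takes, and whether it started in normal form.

normal form:
  0
type:
  Nat
reduction steps (normal order): 3
term was already normal: no
first contracted redex: a J iota-redex


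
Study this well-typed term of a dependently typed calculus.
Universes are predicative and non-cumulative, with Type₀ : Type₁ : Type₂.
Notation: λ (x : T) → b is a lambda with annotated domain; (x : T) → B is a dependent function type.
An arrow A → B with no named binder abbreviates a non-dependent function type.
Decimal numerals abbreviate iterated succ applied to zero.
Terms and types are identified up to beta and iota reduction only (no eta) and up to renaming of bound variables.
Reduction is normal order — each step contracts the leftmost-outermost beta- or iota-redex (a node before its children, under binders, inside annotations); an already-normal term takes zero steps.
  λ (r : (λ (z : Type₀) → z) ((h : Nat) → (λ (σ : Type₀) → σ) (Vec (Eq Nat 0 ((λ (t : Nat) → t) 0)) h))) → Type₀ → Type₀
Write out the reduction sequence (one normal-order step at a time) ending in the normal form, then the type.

normal-order reduction:
  λ (r : (λ (z : Type₀) → z) ((h : Nat) → (λ (σ : Type₀) → σ) (Vec (Eq Nat 0 ((λ (t : Nat) → t) 0)) h))) → Type₀ → Type₀
  ~> λ (r : (z : Nat) → (λ (h : Type₀) → h) (Vec (Eq Nat 0 ((λ (σ : Nat) → σ) 0)) z)) → Type₀ → Type₀
  ~> λ (r : (z : Nat) → Vec (Eq Nat 0 ((λ (h : Nat) → h) 0)) z) → Type₀ → Type₀
  ~> λ (r : (z : Nat) → Vec (Eq Nat 0 0) z) → Type₀ → Type₀
the term's type:
  ((r : Nat) → Vec (Eq Nat 0 0) r) → Type₁


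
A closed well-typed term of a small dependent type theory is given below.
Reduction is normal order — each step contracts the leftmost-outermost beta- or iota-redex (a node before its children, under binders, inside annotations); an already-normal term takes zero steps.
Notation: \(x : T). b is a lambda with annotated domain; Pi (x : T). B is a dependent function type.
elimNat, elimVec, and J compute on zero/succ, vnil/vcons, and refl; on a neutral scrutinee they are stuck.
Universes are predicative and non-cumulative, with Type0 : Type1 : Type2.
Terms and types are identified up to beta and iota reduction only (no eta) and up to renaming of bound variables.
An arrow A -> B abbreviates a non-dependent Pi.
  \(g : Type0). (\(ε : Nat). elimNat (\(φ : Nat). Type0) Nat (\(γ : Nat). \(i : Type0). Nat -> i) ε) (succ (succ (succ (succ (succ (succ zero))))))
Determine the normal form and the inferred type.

resulting normal form:
  \(g : Type0). Nat -> Nat -> Nat -> Nat -> Nat -> Nat -> Nat
inferred type:
  Type0 -> Type0


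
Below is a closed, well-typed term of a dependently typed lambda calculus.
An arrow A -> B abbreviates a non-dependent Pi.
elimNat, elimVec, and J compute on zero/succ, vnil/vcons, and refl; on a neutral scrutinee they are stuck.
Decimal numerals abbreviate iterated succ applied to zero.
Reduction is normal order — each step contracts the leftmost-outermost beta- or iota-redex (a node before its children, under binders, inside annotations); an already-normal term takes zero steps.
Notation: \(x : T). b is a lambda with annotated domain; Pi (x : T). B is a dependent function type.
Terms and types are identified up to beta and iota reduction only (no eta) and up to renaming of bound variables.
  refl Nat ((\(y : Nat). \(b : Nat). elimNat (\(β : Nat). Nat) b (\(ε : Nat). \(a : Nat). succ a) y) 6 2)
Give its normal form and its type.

normal form:
  refl Nat 8
the term's type:
  Eq Nat 8 8
observation: the first redex contracted is a beta-redex; the normal form is reached in 21 normal-order steps.


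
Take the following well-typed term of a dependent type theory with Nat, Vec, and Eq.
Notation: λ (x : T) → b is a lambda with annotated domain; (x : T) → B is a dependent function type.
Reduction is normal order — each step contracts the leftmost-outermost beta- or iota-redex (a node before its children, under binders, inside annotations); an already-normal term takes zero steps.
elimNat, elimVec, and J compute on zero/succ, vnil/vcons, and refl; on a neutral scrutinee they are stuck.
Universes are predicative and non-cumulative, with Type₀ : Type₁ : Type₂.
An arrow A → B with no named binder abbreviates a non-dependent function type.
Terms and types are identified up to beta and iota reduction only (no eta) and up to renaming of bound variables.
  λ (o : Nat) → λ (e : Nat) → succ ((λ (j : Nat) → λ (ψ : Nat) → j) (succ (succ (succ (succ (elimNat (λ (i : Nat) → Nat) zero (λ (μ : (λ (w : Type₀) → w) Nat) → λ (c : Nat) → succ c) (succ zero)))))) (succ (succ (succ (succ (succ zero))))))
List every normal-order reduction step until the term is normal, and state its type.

normal-order reduction sequence:
  λ (o : Nat) → λ (e : Nat) → succ ((λ (j : Nat) → λ (ψ : Nat) → j) (succ (succ (succ (succ (elimNat (λ (i : Nat) → Nat) zero (λ (μ : (λ (w : Type₀) → w) Nat) → λ (c : Nat) → succ c) (succ zero)))))) (succ (succ (succ (succ (succ zero))))))
  ~> λ (o : Nat) → λ (e : Nat) → succ ((λ (j : Nat) → succ (succ (succ (succ (elimNat (λ (ψ : Nat) → Nat) zero (λ (i : (λ (μ : Type₀) → μ) Nat) → λ (w : Nat) → succ w) (succ zero)))))) (succ (succ (succ (succ (succ zero))))))
  ~> λ (o : Nat) → λ (e : Nat) → succ (succ (succ (succ (succ (elimNat (λ (j : Nat) → Nat) zero (λ (ψ : (λ (i : Type₀) → i) Nat) → λ (μ : Nat) → succ μ) (succ zero))))))
  ~> λ (o : Nat) → λ (e : Nat) → succ (succ (succ (succ (succ ((λ (j : (λ (ψ : Type₀) → ψ) Nat) → λ (i : Nat) → succ i) zero (elimNat (λ (μ : Nat) → Nat) zero (λ (w : (λ (c : Type₀) → c) Nat) → λ (b : Nat) → succ b) zero))))))
  ~> λ (o : Nat) → λ (e : Nat) → succ (succ (succ (succ (succ ((λ (j : Nat) → succ j) (elimNat (λ (ψ : Nat) → Nat) zero (λ (i : (λ (μ : Type₀) → μ) Nat) → λ (w : Nat) → succ w) zero))))))
  ~> λ (o : Nat) → λ (e : Nat) → succ (succ (succ (succ (succ (succ (elimNat (λ (j : Nat) → Nat) zero (λ (ψ : (λ (i : Type₀) → i) Nat) → λ (μ : Nat) → succ μ) zero))))))
  ~> λ (o : Nat) → λ (e : Nat) → succ (succ (succ (succ (succ (succ zero)))))
the term's type:
  Nat → Nat → Nat


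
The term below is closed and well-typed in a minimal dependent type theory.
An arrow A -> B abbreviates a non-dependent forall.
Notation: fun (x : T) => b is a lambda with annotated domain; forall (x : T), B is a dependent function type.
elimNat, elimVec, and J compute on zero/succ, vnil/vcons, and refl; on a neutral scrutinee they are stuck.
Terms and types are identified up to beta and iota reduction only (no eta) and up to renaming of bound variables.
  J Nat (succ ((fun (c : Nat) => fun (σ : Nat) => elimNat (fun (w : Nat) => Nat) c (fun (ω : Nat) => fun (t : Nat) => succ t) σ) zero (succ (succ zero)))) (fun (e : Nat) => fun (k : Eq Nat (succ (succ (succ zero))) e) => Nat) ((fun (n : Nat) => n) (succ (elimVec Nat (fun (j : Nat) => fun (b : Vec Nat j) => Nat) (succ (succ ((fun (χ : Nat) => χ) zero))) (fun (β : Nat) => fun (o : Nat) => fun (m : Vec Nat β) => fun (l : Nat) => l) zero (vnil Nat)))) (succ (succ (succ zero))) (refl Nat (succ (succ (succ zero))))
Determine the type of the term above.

type:
  Nat


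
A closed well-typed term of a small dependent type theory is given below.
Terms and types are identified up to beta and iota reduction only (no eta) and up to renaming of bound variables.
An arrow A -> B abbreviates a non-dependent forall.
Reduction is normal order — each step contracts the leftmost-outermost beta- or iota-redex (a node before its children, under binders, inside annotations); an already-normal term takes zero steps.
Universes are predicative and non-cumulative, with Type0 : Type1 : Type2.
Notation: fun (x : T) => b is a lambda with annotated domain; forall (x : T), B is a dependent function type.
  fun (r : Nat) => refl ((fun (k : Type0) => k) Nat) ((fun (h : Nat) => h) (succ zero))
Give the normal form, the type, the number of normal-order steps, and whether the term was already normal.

reduced normal form:
  fun (r : Nat) => refl Nat (succ zero)
the term's type:
  Nat -> Eq Nat (succ zero) (succ zero)
reduction steps (normal order): 2
started in normal form: no
first contracted redex: a beta-redex


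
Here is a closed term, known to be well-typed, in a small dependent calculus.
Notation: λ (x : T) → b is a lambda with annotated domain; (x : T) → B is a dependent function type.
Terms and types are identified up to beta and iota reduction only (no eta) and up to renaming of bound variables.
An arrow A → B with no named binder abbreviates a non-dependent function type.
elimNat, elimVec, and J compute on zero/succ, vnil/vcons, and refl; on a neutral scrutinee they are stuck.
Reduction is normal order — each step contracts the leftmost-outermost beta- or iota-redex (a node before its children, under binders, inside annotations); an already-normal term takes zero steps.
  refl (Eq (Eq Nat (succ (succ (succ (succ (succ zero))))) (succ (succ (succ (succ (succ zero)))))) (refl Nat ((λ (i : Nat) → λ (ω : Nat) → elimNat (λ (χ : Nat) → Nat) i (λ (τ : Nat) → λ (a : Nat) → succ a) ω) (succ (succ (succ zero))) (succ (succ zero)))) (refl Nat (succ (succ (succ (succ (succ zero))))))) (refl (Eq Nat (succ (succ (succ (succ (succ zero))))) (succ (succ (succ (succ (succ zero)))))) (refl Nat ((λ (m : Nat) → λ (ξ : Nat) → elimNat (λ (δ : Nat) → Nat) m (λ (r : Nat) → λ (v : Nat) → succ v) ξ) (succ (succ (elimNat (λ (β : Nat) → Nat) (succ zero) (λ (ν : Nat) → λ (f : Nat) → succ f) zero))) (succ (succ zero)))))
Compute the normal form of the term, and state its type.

reduced normal form:
  refl (Eq (Eq Nat (succ (succ (succ (succ (succ zero))))) (succ (succ (succ (succ (succ zero)))))) (refl Nat (succ (succ (succ (succ (succ zero)))))) (refl Nat (succ (succ (succ (succ (succ zero))))))) (refl (Eq Nat (succ (succ (succ (succ (succ zero))))) (succ (succ (succ (succ (succ zero)))))) (refl Nat (succ (succ (succ (succ (succ zero)))))))
inferred type:
  Eq (Eq (Eq Nat (succ (succ (succ (succ (succ zero))))) (succ (succ (succ (succ (succ zero)))))) (refl Nat (succ (succ (succ (succ (succ zero)))))) (refl Nat (succ (succ (succ (succ (succ zero))))))) (refl (Eq Nat (succ (succ (succ (succ (succ zero))))) (succ (succ (succ (succ (succ zero)))))) (refl Nat (succ (succ (succ (succ (succ zero))))))) (refl (Eq Nat (succ (succ (succ (succ (succ zero))))) (succ (succ (succ (succ (succ zero)))))) (refl Nat (succ (succ (succ (succ (succ zero)))))))


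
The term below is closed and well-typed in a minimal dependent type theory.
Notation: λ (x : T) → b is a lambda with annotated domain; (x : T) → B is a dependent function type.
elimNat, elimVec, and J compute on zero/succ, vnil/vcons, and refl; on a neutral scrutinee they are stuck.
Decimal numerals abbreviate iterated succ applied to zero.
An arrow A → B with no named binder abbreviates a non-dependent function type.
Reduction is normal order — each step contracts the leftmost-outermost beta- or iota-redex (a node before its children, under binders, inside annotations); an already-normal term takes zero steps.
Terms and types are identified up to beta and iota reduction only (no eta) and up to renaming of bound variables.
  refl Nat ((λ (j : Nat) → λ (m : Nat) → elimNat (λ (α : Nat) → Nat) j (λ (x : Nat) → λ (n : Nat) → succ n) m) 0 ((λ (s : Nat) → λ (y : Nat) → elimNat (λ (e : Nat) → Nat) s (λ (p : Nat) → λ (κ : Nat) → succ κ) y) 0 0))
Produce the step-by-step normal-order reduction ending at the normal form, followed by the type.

normal-order reduction:
  refl Nat ((λ (j : Nat) → λ (m : Nat) → elimNat (λ (α : Nat) → Nat) j (λ (x : Nat) → λ (n : Nat) → succ n) m) 0 ((λ (s : Nat) → λ (y : Nat) → elimNat (λ (e : Nat) → Nat) s (λ (p : Nat) → λ (κ : Nat) → succ κ) y) 0 0))
  ~> refl Nat ((λ (j : Nat) → elimNat (λ (m : Nat) → Nat) 0 (λ (α : Nat) → λ (x : Nat) → succ x) j) ((λ (n : Nat) → λ (s : Nat) → elimNat (λ (y : Nat) → Nat) n (λ (e : Nat) → λ (p : Nat) → succ p) s) 0 0))
  ~> refl Nat (elimNat (λ (j : Nat) → Nat) 0 (λ (m : Nat) → λ (α : Nat) → succ α) ((λ (x : Nat) → λ (n : Nat) → elimNat (λ (s : Nat) → Nat) x (λ (y : Nat) → λ (e : Nat) → succ e) n) 0 0))
  ~> refl Nat (elimNat (λ (j : Nat) → Nat) 0 (λ (m : Nat) → λ (α : Nat) → succ α) ((λ (x : Nat) → elimNat (λ (n : Nat) → Nat) 0 (λ (s : Nat) → λ (y : Nat) → succ y) x) 0))
  ~> refl Nat (elimNat (λ (j : Nat) → Nat) 0 (λ (m : Nat) → λ (α : Nat) → succ α) (elimNat (λ (x : Nat) → Nat) 0 (λ (n : Nat) → λ (s : Nat) → succ s) 0))
  ~> refl Nat (elimNat (λ (j : Nat) → Nat) 0 (λ (m : Nat) → λ (α : Nat) → succ α) 0)
  ~> refl Nat 0
inferred type:
  Eq Nat 0 0


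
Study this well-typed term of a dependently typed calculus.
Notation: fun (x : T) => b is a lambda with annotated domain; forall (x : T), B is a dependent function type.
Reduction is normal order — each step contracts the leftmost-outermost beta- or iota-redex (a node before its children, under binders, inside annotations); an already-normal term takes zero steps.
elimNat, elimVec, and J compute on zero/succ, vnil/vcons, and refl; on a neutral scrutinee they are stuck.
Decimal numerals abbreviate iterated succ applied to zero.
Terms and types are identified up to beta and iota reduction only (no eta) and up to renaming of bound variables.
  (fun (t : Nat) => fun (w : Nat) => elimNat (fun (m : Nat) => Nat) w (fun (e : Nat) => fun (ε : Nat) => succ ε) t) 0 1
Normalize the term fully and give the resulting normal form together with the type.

normal form:
  1
the term's type:
  Nat
observation: normalization takes exactly 3 steps under the normal-order strategy.


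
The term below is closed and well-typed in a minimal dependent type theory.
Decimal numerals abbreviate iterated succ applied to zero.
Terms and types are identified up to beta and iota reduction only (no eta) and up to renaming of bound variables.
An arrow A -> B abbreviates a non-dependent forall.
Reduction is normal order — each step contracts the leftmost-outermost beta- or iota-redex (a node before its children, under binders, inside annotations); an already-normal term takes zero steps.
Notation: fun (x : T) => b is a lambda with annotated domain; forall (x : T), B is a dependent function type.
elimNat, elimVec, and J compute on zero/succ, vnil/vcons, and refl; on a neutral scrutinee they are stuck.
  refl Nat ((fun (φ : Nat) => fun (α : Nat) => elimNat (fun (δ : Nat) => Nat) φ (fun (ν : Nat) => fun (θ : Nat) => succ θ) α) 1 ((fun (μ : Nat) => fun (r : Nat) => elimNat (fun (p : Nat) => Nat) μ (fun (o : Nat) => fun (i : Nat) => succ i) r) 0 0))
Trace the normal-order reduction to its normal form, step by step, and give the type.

normal-order reduction sequence:
  refl Nat ((fun (φ : Nat) => fun (α : Nat) => elimNat (fun (δ : Nat) => Nat) φ (fun (ν : Nat) => fun (θ : Nat) => succ θ) α) 1 ((fun (μ : Nat) => fun (r : Nat) => elimNat (fun (p : Nat) => Nat) μ (fun (o : Nat) => fun (i : Nat) => succ i) r) 0 0))
  ~> refl Nat ((fun (φ : Nat) => elimNat (fun (α : Nat) => Nat) 1 (fun (δ : Nat) => fun (ν : Nat) => succ ν) φ) ((fun (θ : Nat) => fun (μ : Nat) => elimNat (fun (r : Nat) => Nat) θ (fun (p : Nat) => fun (o : Nat) => succ o) μ) 0 0))
  ~> refl Nat (elimNat (fun (φ : Nat) => Nat) 1 (fun (α : Nat) => fun (δ : Nat) => succ δ) ((fun (ν : Nat) => fun (θ : Nat) => elimNat (fun (μ : Nat) => Nat) ν (fun (r : Nat) => fun (p : Nat) => succ p) θ) 0 0))
  ~> refl Nat (elimNat (fun (φ : Nat) => Nat) 1 (fun (α : Nat) => fun (δ : Nat) => succ δ) ((fun (ν : Nat) => elimNat (fun (θ : Nat) => Nat) 0 (fun (μ : Nat) => fun (r : Nat) => succ r) ν) 0))
  ~> refl Nat (elimNat (fun (φ : Nat) => Nat) 1 (fun (α : Nat) => fun (δ : Nat) => succ δ) (elimNat (fun (ν : Nat) => Nat) 0 (fun (θ : Nat) => fun (μ : Nat) => succ μ) 0))
  ~> refl Nat (elimNat (fun (φ : Nat) => Nat) 1 (fun (α : Nat) => fun (δ : Nat) => succ δ) 0)
  ~> refl Nat 1
type:
  Eq Nat 1 1


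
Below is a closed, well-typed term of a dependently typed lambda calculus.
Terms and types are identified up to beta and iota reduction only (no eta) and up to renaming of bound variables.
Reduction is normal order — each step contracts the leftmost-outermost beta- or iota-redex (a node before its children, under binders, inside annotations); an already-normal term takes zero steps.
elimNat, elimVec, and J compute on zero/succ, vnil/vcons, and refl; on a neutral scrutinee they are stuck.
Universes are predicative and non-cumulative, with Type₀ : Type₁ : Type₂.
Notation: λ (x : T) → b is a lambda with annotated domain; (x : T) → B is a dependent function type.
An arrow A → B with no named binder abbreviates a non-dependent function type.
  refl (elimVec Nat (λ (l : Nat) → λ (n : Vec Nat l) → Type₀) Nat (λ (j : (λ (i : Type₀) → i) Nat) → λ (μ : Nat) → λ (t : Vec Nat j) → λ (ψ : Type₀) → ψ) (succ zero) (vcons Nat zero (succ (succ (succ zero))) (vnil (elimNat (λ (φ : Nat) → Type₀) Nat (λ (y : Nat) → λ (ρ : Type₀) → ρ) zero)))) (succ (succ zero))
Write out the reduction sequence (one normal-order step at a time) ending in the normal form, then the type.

normal-order reduction:
  refl (elimVec Nat (λ (l : Nat) → λ (n : Vec Nat l) → Type₀) Nat (λ (j : (λ (i : Type₀) → i) Nat) → λ (μ : Nat) → λ (t : Vec Nat j) → λ (ψ : Type₀) → ψ) (succ zero) (vcons Nat zero (succ (succ (succ zero))) (vnil (elimNat (λ (φ : Nat) → Type₀) Nat (λ (y : Nat) → λ (ρ : Type₀) → ρ) zero)))) (succ (succ zero))
  ~> refl ((λ (l : (λ (n : Type₀) → n) Nat) → λ (j : Nat) → λ (i : Vec Nat l) → λ (μ : Type₀) → μ) zero (succ (succ (succ zero))) (vnil (elimNat (λ (t : Nat) → Type₀) Nat (λ (ψ : Nat) → λ (φ : Type₀) → φ) zero)) (elimVec Nat (λ (y : Nat) → λ (ρ : Vec Nat y) → Type₀) Nat (λ (η : (λ (o : Type₀) → o) Nat) → λ (χ : Nat) → λ (w : Vec Nat η) → λ (k : Type₀) → k) zero (vnil (elimNat (λ (ε : Nat) → Type₀) Nat (λ (m : Nat) → λ (d : Type₀) → d) zero)))) (succ (succ zero))
  ~> refl ((λ (l : Nat) → λ (n : Vec Nat zero) → λ (j : Type₀) → j) (succ (succ (succ zero))) (vnil (elimNat (λ (i : Nat) → Type₀) Nat (λ (μ : Nat) → λ (t : Type₀) → t) zero)) (elimVec Nat (λ (ψ : Nat) → λ (φ : Vec Nat ψ) → Type₀) Nat (λ (y : (λ (ρ : Type₀) → ρ) Nat) → λ (η : Nat) → λ (o : Vec Nat y) → λ (χ : Type₀) → χ) zero (vnil (elimNat (λ (w : Nat) → Type₀) Nat (λ (k : Nat) → λ (ε : Type₀) → ε) zero)))) (succ (succ zero))
  ~> refl ((λ (l : Vec Nat zero) → λ (n : Type₀) → n) (vnil (elimNat (λ (j : Nat) → Type₀) Nat (λ (i : Nat) → λ (μ : Type₀) → μ) zero)) (elimVec Nat (λ (t : Nat) → λ (ψ : Vec Nat t) → Type₀) Nat (λ (φ : (λ (y : Type₀) → y) Nat) → λ (ρ : Nat) → λ (η : Vec Nat φ) → λ (o : Type₀) → o) zero (vnil (elimNat (λ (χ : Nat) → Type₀) Nat (λ (w : Nat) → λ (k : Type₀) → k) zero)))) (succ (succ zero))
  ~> refl ((λ (l : Type₀) → l) (elimVec Nat (λ (n : Nat) → λ (j : Vec Nat n) → Type₀) Nat (λ (i : (λ (μ : Type₀) → μ) Nat) → λ (t : Nat) → λ (ψ : Vec Nat i) → λ (φ : Type₀) → φ) zero (vnil (elimNat (λ (y : Nat) → Type₀) Nat (λ (ρ : Nat) → λ (η : Type₀) → η) zero)))) (succ (succ zero))
  ~> refl (elimVec Nat (λ (l : Nat) → λ (n : Vec Nat l) → Type₀) Nat (λ (j : (λ (i : Type₀) → i) Nat) → λ (μ : Nat) → λ (t : Vec Nat j) → λ (ψ : Type₀) → ψ) zero (vnil (elimNat (λ (φ : Nat) → Type₀) Nat (λ (y : Nat) → λ (ρ : Type₀) → ρ) zero))) (succ (succ zero))
  ~> refl Nat (succ (succ zero))
the term's type:
  Eq Nat (succ (succ zero)) (succ (succ zero))


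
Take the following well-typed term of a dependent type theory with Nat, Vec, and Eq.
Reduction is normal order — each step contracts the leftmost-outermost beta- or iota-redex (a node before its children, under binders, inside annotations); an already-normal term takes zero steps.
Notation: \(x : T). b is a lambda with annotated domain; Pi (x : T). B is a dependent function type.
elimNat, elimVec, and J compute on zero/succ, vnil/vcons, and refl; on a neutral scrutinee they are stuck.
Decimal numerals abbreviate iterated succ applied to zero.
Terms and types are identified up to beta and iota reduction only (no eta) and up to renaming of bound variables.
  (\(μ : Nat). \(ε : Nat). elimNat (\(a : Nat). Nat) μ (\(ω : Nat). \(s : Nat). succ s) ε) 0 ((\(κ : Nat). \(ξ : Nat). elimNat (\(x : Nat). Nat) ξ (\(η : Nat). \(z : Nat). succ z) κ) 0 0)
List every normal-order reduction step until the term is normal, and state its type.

normal-order reduction:
  (\(μ : Nat). \(ε : Nat). elimNat (\(a : Nat). Nat) μ (\(ω : Nat). \(s : Nat). succ s) ε) 0 ((\(κ : Nat). \(ξ : Nat). elimNat (\(x : Nat). Nat) ξ (\(η : Nat). \(z : Nat). succ z) κ) 0 0)
  ~> (\(μ : Nat). elimNat (\(ε : Nat). Nat) 0 (\(a : Nat). \(ω : Nat). succ ω) μ) ((\(s : Nat). \(κ : Nat). elimNat (\(ξ : Nat). Nat) κ (\(x : Nat). \(η : Nat). succ η) s) 0 0)
  ~> elimNat (\(μ : Nat). Nat) 0 (\(ε : Nat). \(a : Nat). succ a) ((\(ω : Nat). \(s : Nat). elimNat (\(κ : Nat). Nat) s (\(ξ : Nat). \(x : Nat). succ x) ω) 0 0)
  ~> elimNat (\(μ : Nat). Nat) 0 (\(ε : Nat). \(a : Nat). succ a) ((\(ω : Nat). elimNat (\(s : Nat). Nat) ω (\(κ : Nat). \(ξ : Nat). succ ξ) 0) 0)
  ~> elimNat (\(μ : Nat). Nat) 0 (\(ε : Nat). \(a : Nat). succ a) (elimNat (\(ω : Nat). Nat) 0 (\(s : Nat). \(κ : Nat). succ κ) 0)
  ~> elimNat (\(μ : Nat). Nat) 0 (\(ε : Nat). \(a : Nat). succ a) 0
  ~> 0
type:
  Nat


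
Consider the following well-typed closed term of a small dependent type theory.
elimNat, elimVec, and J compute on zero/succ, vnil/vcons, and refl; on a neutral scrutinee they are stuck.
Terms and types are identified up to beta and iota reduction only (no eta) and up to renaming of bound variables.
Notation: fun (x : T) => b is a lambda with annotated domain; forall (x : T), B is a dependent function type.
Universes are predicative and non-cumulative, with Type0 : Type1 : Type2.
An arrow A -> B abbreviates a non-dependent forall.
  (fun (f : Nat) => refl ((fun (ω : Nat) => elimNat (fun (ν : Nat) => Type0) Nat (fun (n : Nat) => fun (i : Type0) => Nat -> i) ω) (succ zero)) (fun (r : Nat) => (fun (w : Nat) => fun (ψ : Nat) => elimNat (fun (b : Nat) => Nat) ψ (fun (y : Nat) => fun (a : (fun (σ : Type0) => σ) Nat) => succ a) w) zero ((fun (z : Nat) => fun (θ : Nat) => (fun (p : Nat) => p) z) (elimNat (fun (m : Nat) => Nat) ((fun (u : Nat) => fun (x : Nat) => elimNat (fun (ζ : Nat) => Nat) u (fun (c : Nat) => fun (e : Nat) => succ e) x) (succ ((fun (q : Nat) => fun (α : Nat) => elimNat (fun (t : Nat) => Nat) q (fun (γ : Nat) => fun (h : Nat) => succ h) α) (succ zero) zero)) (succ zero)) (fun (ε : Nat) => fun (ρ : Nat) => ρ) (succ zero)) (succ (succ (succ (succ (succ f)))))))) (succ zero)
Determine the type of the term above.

the term's type:
  Eq (Nat -> Nat) (fun (f : Nat) => succ (succ (succ zero))) (fun (ω : Nat) => succ (succ (succ zero)))


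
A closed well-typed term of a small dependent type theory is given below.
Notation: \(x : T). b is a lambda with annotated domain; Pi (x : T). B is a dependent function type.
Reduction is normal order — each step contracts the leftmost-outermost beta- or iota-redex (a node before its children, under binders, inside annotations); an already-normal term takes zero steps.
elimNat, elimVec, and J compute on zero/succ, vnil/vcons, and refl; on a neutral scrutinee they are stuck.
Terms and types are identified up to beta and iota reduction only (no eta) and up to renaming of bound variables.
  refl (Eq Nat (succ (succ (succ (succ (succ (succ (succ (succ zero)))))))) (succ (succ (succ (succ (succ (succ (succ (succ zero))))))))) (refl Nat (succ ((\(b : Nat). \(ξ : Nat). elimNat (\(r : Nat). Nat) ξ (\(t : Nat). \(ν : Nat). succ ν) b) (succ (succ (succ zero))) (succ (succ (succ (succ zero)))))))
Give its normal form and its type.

normal form:
  refl (Eq Nat (succ (succ (succ (succ (succ (succ (succ (succ zero)))))))) (succ (succ (succ (succ (succ (succ (succ (succ zero))))))))) (refl Nat (succ (succ (succ (succ (succ (succ (succ (succ zero)))))))))
type:
  Eq (Eq Nat (succ (succ (succ (succ (succ (succ (succ (succ zero)))))))) (succ (succ (succ (succ (succ (succ (succ (succ zero))))))))) (refl Nat (succ (succ (succ (succ (succ (succ (succ (succ zero))))))))) (refl Nat (succ (succ (succ (succ (succ (succ (succ (succ zero)))))))))
observation: reduction starts at a beta-redex, and 12 normal-order steps reach the normal form.


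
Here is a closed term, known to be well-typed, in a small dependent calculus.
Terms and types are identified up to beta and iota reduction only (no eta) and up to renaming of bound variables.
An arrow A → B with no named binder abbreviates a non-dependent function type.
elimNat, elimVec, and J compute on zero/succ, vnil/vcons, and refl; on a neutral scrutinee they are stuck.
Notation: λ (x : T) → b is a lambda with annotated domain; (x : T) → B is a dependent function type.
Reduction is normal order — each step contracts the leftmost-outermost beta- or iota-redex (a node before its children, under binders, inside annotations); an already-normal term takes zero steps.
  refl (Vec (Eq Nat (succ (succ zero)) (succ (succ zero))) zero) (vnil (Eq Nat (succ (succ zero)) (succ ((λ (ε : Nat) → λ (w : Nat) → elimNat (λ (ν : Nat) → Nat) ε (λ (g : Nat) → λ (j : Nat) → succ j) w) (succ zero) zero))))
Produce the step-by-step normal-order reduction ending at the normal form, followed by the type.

normal-order reduction:
  refl (Vec (Eq Nat (succ (succ zero)) (succ (succ zero))) zero) (vnil (Eq Nat (succ (succ zero)) (succ ((λ (ε : Nat) → λ (w : Nat) → elimNat (λ (ν : Nat) → Nat) ε (λ (g : Nat) → λ (j : Nat) → succ j) w) (succ zero) zero))))
  ~> refl (Vec (Eq Nat (succ (succ zero)) (succ (succ zero))) zero) (vnil (Eq Nat (succ (succ zero)) (succ ((λ (ε : Nat) → elimNat (λ (w : Nat) → Nat) (succ zero) (λ (ν : Nat) → λ (g : Nat) → succ g) ε) zero))))
  ~> refl (Vec (Eq Nat (succ (succ zero)) (succ (succ zero))) zero) (vnil (Eq Nat (succ (succ zero)) (succ (elimNat (λ (ε : Nat) → Nat) (succ zero) (λ (w : Nat) → λ (ν : Nat) → succ ν) zero))))
  ~> refl (Vec (Eq Nat (succ (succ zero)) (succ (succ zero))) zero) (vnil (Eq Nat (succ (succ zero)) (succ (succ zero))))
type:
  Eq (Vec (Eq Nat (succ (succ zero)) (succ (succ zero))) zero) (vnil (Eq Nat (succ (succ zero)) (succ (succ zero)))) (vnil (Eq Nat (succ (succ zero)) (succ (succ zero))))


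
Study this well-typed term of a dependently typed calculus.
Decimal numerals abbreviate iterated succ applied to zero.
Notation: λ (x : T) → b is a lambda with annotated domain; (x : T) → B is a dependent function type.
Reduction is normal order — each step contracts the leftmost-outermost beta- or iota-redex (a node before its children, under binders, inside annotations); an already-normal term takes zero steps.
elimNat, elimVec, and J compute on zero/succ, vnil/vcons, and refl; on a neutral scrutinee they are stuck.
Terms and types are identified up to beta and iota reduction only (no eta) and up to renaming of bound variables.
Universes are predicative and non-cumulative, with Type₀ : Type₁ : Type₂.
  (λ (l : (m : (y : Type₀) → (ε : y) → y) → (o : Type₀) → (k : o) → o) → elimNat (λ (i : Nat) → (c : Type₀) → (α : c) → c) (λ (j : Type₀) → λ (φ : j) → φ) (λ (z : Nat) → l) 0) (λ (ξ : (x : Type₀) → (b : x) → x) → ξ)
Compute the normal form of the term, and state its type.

reduced normal form:
  λ (l : Type₀) → λ (m : l) → m
type:
  (l : Type₀) → (m : l) → l


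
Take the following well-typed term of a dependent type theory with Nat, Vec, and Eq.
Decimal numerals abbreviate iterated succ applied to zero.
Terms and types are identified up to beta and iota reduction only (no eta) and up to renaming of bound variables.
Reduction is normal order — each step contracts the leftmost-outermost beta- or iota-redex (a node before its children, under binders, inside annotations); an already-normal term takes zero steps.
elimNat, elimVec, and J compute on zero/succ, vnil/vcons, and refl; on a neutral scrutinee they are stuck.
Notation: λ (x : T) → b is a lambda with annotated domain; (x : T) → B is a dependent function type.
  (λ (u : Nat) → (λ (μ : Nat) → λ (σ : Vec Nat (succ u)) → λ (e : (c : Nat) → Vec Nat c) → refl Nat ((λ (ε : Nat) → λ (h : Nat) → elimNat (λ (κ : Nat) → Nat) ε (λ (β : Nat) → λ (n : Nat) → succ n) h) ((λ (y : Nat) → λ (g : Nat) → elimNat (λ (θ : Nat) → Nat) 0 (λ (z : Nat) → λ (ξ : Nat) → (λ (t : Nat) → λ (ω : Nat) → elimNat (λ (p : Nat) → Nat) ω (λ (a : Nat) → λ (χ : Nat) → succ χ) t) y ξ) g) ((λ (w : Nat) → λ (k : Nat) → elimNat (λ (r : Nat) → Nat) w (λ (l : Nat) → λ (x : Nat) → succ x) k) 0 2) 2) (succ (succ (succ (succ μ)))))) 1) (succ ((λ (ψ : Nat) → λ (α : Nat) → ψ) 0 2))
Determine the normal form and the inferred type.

resulting normal form:
  λ (u : Vec Nat 2) → λ (μ : (σ : Nat) → Vec Nat σ) → refl Nat 9
type:
  (u : Vec Nat 2) → (μ : (σ : Nat) → Vec Nat σ) → Eq Nat 9 9


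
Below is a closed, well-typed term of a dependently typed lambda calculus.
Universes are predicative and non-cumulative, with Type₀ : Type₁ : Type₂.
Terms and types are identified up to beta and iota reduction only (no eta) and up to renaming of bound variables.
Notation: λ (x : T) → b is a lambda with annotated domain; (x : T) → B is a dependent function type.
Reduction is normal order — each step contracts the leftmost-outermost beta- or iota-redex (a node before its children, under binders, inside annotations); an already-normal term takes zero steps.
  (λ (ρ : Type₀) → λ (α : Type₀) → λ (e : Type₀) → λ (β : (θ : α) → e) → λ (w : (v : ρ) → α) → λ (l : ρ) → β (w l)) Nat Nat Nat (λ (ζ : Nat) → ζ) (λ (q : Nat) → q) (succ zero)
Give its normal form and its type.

normal form:
  succ zero
the term's type:
  Nat
observation: contracting a beta-redex first, the term normalizes in 8 steps.


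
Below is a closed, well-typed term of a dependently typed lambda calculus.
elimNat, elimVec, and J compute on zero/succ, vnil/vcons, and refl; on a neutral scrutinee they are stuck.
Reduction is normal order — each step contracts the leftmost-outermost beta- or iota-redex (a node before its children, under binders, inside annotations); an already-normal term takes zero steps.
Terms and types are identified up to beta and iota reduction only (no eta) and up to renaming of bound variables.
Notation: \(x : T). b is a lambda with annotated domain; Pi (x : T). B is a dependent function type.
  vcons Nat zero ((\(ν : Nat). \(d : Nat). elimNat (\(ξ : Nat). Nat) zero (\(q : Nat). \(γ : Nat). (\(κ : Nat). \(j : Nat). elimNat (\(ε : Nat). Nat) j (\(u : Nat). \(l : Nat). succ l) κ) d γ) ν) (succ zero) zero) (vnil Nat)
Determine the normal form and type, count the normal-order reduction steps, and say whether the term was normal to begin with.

reduced normal form:
  vcons Nat zero zero (vnil Nat)
type:
  Vec Nat (succ zero)
reduction steps (normal order): 9
term was already normal: no
first contracted redex: a beta-redex


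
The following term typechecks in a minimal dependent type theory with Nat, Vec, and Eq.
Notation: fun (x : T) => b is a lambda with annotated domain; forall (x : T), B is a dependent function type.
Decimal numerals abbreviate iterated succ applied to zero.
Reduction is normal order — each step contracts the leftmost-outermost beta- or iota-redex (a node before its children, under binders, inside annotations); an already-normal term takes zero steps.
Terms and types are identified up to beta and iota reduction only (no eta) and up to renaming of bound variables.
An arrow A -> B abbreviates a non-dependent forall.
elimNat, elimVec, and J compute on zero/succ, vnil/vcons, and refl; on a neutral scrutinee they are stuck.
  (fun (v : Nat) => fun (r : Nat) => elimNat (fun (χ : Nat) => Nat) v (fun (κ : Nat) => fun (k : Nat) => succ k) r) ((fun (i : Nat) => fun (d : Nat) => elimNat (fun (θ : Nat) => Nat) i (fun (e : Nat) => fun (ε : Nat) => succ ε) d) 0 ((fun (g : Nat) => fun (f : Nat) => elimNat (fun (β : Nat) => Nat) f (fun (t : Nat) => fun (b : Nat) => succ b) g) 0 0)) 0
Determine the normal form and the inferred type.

normal form:
  0
the term's type:
  Nat
observation: the first redex contracted is a beta-redex; the normal form is reached in 9 normal-order steps.


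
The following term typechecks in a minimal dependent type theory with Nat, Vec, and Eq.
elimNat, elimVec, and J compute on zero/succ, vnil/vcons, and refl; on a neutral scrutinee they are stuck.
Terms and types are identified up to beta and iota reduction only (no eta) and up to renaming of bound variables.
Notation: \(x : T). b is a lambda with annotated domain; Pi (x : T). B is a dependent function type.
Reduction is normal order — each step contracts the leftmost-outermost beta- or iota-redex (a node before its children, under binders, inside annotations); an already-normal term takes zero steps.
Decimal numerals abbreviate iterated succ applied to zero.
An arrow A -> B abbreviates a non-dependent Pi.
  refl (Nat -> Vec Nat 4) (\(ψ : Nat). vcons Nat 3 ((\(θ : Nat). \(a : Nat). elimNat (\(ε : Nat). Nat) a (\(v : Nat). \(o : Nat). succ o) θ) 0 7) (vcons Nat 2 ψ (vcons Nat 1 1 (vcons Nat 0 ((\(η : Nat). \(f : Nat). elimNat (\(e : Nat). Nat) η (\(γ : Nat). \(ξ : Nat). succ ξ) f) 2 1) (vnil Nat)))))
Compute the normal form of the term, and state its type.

normal form:
  refl (Nat -> Vec Nat 4) (\(ψ : Nat). vcons Nat 3 7 (vcons Nat 2 ψ (vcons Nat 1 1 (vcons Nat 0 3 (vnil Nat)))))
the term's type:
  Eq (Nat -> Vec Nat 4) (\(ψ : Nat). vcons Nat 3 7 (vcons Nat 2 ψ (vcons Nat 1 1 (vcons Nat 0 3 (vnil Nat))))) (\(θ : Nat). vcons Nat 3 7 (vcons Nat 2 θ (vcons Nat 1 1 (vcons Nat 0 3 (vnil Nat)))))
observation: contracting a beta-redex first, the term normalizes in 9 steps.


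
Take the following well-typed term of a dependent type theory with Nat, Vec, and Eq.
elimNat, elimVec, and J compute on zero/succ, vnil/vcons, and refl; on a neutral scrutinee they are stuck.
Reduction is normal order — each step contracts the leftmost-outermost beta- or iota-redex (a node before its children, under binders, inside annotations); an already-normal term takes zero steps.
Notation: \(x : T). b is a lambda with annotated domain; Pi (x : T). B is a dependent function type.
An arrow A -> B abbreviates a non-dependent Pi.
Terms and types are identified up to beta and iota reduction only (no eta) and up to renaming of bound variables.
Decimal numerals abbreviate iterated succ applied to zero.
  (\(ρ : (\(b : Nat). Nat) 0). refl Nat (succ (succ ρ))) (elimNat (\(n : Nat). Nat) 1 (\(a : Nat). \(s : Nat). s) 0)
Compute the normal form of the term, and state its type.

reduced normal form:
  refl Nat 3
inferred type:
  Eq Nat 3 3
observation: contracting a beta-redex first, the term normalizes in 2 steps.


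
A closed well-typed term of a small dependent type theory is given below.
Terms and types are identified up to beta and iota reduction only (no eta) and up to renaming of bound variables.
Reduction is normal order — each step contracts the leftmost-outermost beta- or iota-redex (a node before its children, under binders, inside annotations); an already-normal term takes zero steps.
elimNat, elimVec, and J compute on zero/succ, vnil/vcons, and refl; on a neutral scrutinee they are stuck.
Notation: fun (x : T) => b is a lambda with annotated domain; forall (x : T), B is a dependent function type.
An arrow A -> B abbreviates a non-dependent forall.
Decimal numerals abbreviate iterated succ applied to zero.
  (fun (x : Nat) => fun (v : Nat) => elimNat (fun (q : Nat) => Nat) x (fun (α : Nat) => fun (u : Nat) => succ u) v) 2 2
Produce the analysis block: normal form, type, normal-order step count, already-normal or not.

reduced normal form:
  4
type:
  Nat
reduction steps (normal order): 9
term was already normal: no
first contracted redex: a beta-redex


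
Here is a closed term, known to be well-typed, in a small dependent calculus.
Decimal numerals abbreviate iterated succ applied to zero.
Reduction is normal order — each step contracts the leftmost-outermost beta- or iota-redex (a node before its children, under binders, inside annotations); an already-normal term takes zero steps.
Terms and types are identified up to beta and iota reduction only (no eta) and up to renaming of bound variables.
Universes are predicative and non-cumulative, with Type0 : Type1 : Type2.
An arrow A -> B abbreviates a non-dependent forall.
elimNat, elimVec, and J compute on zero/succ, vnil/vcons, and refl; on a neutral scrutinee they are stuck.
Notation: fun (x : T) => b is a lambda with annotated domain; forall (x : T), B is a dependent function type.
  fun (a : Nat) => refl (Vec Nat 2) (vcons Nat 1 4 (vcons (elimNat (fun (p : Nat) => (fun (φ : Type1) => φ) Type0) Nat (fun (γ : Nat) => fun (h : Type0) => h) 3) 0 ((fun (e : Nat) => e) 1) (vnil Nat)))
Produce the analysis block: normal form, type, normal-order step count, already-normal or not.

reduced normal form:
  fun (a : Nat) => refl (Vec Nat 2) (vcons Nat 1 4 (vcons Nat 0 1 (vnil Nat)))
inferred type:
  Nat -> Eq (Vec Nat 2) (vcons Nat 1 4 (vcons Nat 0 1 (vnil Nat))) (vcons Nat 1 4 (vcons Nat 0 1 (vnil Nat)))
reduction steps (normal order): 11
term was already normal: no
first redex: an elimNat iota-redex
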